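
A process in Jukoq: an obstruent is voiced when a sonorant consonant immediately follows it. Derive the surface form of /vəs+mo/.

[vəzmo]

/s/ is a voiceless alveolar fricative. The following trigger /m/ is voiced, so /s/ must become voiced as well.
Changing only its voicing to voiced gives [z] — the voiced alveolar fricative.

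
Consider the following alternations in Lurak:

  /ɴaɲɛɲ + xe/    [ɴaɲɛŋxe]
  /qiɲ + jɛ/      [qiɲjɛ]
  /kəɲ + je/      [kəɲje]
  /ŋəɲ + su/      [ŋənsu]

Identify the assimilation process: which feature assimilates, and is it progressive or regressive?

regressive place assimilation

The segment that alternates is /ɲ/, which surfaces as [ŋ] when adjacent to /x/.
The change palatal → velar matches the place of the following /x/, identifying this as place assimilation.
Manner and voice are unchanged, so the assimilation is partial, not total.
Checking the remaining alternation: /ɲ/ → [n] before /s/ (palatal → alveolar, matching alveolar) — only place changes, and always toward the following segment.
Nothing changes in [qiɲjɛ], [kəɲje]: there the adjacent consonants already agree in place (/ɲ/ and /j/ are both palatal; /ɲ/ and /j/ are both palatal), so these forms are consistent with the same rule.
The trigger is the following segment, so the direction is regressive (anticipatory).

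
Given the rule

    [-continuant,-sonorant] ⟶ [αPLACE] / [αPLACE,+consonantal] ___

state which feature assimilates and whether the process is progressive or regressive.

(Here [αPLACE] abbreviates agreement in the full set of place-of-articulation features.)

The shared variable α links the value of the place features (abbreviated [PLACE]) on the target to the same value on the neighbouring segment, so place is the feature that assimilates.
The conditioning segment sits to the left of the focus bar, meaning the trigger precedes the segment that changes — progressive assimilation.

progressive place assimilation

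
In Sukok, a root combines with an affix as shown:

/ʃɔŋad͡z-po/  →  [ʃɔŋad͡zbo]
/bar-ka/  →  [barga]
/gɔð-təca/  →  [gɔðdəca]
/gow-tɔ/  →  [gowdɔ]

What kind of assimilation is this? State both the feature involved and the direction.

progressive voicing assimilation

The segment that alternates is /p/, which surfaces as [b] when adjacent to /d͡z/.
The change voiceless → voiced matches the voicing of the preceding /d͡z/, identifying this as voicing assimilation.
Place and manner are unchanged, so the assimilation is partial, not total.
Checking the remaining alternations: /k/ → [g] after /r/ (voiceless → voiced, matching voiced); /t/ → [d] after /ð/ (voiceless → voiced, matching voiced); /t/ → [d] after /w/ (voiceless → voiced, matching voiced) — only voicing changes, and always toward the preceding segment.
The trigger is the preceding segment, so the direction is progressive (perseverative).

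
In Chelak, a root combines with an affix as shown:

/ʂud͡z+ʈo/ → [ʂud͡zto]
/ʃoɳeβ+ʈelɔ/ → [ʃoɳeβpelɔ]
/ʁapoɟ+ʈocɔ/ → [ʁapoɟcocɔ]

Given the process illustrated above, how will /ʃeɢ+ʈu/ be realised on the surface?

[ʃeɢqu]

The data show progressive place assimilation: /ʈ/ → [t] after /d͡z/; /ʈ/ → [p] after /β/; /ʈ/ → [c] after /ɟ/. In each pair only place changes, matching the preceding consonant, while manner and voice stay constant.
/ʈ/ is a voiceless retroflex stop. The preceding trigger /ɢ/ is uvular, so /ʈ/ must become uvular as well.
The voiceless uvular stop is [q], so /ʈ/ → [q].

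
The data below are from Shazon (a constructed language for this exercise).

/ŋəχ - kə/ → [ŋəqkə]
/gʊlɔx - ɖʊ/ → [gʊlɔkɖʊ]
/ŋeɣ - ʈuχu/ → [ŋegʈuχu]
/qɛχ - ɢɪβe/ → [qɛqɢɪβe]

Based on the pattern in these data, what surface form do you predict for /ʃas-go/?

[ʃatgo]

The data show regressive manner assimilation: /χ/ → [q] before /k/; /x/ → [k] before /ɖ/; /ɣ/ → [g] before /ʈ/; /χ/ → [q] before /ɢ/. In each pair only manner changes, matching the following consonant, while place and voice stay constant.
/s/ is a voiceless alveolar fricative. The following trigger /g/ is a stop, so /s/ must become a stop as well.
A voiceless alveolar stop is [t], so the surface segment is [t].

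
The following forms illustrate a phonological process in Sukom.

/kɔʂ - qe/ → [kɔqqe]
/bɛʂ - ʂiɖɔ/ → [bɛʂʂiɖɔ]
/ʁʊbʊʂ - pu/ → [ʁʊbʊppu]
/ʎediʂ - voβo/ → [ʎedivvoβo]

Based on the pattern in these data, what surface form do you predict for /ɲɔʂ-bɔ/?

The data show regressive total assimilation (/ʂ/ → [q] before /q/; /ʂ/ → [p] before /p/; /ʂ/ → [v] before /v/): in every case the target segment becomes identical to its following neighbour, copying more than a single feature.
In [bɛʂʂiɖɔ] the two consonants at the boundary are already identical (/ʂ/ + /ʂ/), so the rule applies vacuously and nothing changes.
/ʂ/ is the segment targeted by the rule; it sits immediately before /b/, so it assimilates completely and surfaces as [b].

[ɲɔbbɔ]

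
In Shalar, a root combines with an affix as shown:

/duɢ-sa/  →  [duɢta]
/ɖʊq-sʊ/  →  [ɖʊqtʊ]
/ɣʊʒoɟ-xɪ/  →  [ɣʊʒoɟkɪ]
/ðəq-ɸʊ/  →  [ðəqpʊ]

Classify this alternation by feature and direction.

Comparing underlying and surface forms, /s/ → [t] is the alternation; the neighbouring /ɢ/ is constant.
/s/ is a fricative while /ɢ/ is a stop; the output [t] is a stop, matching the trigger — so the feature that spreads is manner.
Place and voice are unchanged, so the assimilation is partial, not total.
The same holds elsewhere in the data: /s/ → [t] after /q/ (fricative → stop, matching a stop); /x/ → [k] after /ɟ/ (fricative → stop, matching a stop); /ɸ/ → [p] after /q/ (fricative → stop, matching a stop) — only manner changes, and always toward the preceding segment.
Since the segment that changes follows the conditioning segment, the assimilation is progressive.

progressive manner assimilation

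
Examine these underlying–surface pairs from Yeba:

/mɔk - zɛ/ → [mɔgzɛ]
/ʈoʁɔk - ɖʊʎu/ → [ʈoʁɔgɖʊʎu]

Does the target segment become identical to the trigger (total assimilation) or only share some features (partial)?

partial assimilation

Underlying /k/ is realised as [g] next to /z/; /z/ itself does not change.
The change voiceless → voiced matches the voicing of the following /z/, identifying this as voicing assimilation.
Place and manner are unchanged, so the assimilation is partial, not total.
The same holds elsewhere in the data: /k/ → [g] before /ɖ/ (voiceless → voiced, matching voiced) — only voicing changes, and always toward the following segment.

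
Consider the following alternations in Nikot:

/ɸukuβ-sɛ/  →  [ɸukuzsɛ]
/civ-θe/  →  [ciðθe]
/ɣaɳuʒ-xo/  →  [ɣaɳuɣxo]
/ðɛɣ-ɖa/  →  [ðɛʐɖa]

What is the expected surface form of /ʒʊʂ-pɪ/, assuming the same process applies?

The data show regressive place assimilation: /β/ → [z] before /s/; /v/ → [ð] before /θ/; /ʒ/ → [ɣ] before /x/; /ɣ/ → [ʐ] before /ɖ/. In each pair only place changes, matching the following consonant, while manner and voice stay constant.
The rule targets /ʂ/ (voiceless retroflex fricative), which sits before the trigger /p/ (bilabial).
A voiceless bilabial fricative is [ɸ], so the surface segment is [ɸ].

[ʒʊɸpɪ]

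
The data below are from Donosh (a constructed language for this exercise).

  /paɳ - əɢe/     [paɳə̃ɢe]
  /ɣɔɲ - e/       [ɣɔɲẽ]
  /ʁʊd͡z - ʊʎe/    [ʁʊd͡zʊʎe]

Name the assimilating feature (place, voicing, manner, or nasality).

The vowel /ə/ surfaces as nasalised [ə̃] next to the preceding nasal /ɳ/ — it has acquired the [+nasal] feature of its neighbour.
Likewise in the remaining data: /e/ → [ẽ] after /ɲ/ — each time a vowel is nasalised next to a preceding nasal.
No change occurs in [ʁʊd͡zʊʎe] because the vowel at the boundary is adjacent to an oral consonant, not a nasal (/ʊ/ next to /d͡z/).

nasality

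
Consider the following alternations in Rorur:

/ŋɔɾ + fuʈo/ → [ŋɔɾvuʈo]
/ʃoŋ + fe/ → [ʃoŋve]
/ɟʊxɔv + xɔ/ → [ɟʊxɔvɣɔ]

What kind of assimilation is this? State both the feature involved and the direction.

Comparing underlying and surface forms, /f/ → [v] is the alternation; the neighbouring /ɾ/ is constant.
The change voiceless → voiced matches the voicing of the preceding /ɾ/, identifying this as voicing assimilation.
Place and manner are unchanged, so the assimilation is partial, not total.
Checking the remaining alternations: /f/ → [v] after /ŋ/ (voiceless → voiced, matching voiced); /x/ → [ɣ] after /v/ (voiceless → voiced, matching voiced) — only voicing changes, and always toward the preceding segment.
The trigger is the preceding segment, so the direction is progressive (perseverative).

progressive voicing assimilation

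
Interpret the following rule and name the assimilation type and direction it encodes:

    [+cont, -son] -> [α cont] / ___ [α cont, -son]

The rule copies [cont] (continuancy) from the environment onto the target fricatives; since [±cont] encodes the stop/fricative manner contrast, the assimilating dimension is manner.
The conditioning segment sits to the right of the focus bar, meaning the trigger follows the segment that changes — regressive assimilation.

regressive manner assimilation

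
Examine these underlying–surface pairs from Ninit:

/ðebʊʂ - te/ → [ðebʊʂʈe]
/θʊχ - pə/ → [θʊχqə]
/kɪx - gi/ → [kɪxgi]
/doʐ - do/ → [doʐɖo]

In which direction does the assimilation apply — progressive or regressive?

progressive

Comparing underlying and surface forms, /t/ → [ʈ] is the alternation; the neighbouring /ʂ/ is constant.
/t/ is alveolar while /ʂ/ is retroflex; the output [ʈ] is retroflex, matching the trigger — so the feature that spreads is place.
The other alternating forms pattern the same way: /p/ → [q] after /χ/ (bilabial → uvular, matching uvular); /d/ → [ɖ] after /ʐ/ (alveolar → retroflex, matching retroflex) — only place changes, and always toward the preceding segment.
Nothing changes in [kɪxgi]: there the adjacent consonants already agree in place (/g/ and /x/ are both velar), so this form is consistent with the same rule.
Since the segment that changes follows the conditioning segment, the assimilation is progressive.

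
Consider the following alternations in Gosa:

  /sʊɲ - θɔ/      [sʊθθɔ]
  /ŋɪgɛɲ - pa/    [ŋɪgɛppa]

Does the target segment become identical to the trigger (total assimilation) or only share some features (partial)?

Underlying /ɲ/ is realised as [θ] next to /θ/; /θ/ itself does not change.
The output [θ] is identical to the trigger /θ/ — every feature (place, manner, voicing) has been copied — so this is total assimilation.
The remaining alternation confirms this: /ɲ/ → [p] before /p/ — in each case the output is a copy of the following consonant.

total assimilation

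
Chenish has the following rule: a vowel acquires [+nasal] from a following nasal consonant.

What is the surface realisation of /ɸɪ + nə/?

The vowel /ɪ/ is adjacent to the following nasal /n/, so it acquires [+nasal] and surfaces as [ɪ̃].

[ɸɪ̃nə]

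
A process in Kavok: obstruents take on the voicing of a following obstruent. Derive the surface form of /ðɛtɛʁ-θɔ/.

The rule targets /ʁ/ (voiced uvular fricative), which sits before the trigger /θ/ (voiceless).
Changing only its voicing to voiceless gives [χ] — the voiceless uvular fricative.

[ðɛtɛχθɔ]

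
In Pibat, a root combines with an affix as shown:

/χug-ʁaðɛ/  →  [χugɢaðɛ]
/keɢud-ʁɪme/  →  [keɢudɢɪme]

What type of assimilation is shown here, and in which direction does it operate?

Underlying /ʁ/ is realised as [ɢ] next to /g/; /g/ itself does not change.
The change fricative → stop matches the manner of the preceding /g/, identifying this as manner assimilation.
Place and voice are unchanged, so the assimilation is partial, not total.
The other alternating form patterns the same way: /ʁ/ → [ɢ] after /d/ (fricative → stop, matching a stop) — only manner changes, and always toward the preceding segment.
Since the segment that changes follows the conditioning segment, the assimilation is progressive.

progressive manner assimilation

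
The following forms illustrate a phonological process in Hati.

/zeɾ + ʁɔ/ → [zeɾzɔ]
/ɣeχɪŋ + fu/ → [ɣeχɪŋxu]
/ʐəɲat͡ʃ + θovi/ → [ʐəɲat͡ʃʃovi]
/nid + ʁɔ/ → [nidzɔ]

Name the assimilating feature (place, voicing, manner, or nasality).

place

Underlying /ʁ/ is realised as [z] next to /ɾ/; /ɾ/ itself does not change.
The change uvular → alveolar matches the place of the preceding /ɾ/, identifying this as place assimilation.
The same holds elsewhere in the data: /f/ → [x] after /ŋ/ (labiodental → velar, matching velar); /θ/ → [ʃ] after /t͡ʃ/ (dental → postalveolar, matching postalveolar); /ʁ/ → [z] after /d/ (uvular → alveolar, matching alveolar) — only place changes, and always toward the preceding segment.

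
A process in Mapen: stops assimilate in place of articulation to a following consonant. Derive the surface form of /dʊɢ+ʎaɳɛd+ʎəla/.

[dʊɟʎaɳɛɟʎəla]

The rule targets /ɢ/ (voiced uvular stop), which sits before the trigger /ʎ/ (palatal).
Changing only its place to palatal gives [ɟ] — the voiced palatal stop.
The same rule applies at the second boundary: /d/ → [ɟ] next to /ʎ/.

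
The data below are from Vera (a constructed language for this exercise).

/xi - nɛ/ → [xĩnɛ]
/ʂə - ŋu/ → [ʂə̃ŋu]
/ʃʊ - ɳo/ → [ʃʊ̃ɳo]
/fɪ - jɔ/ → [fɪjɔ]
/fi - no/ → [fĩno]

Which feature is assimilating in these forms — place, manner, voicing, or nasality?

The vowel /i/ surfaces as nasalised [ĩ] next to the following nasal /n/ — it has acquired the [+nasal] feature of its neighbour.
The other forms show the same pattern: /ə/ → [ə̃] before /ŋ/; /ʊ/ → [ʊ̃] before /ɳ/ — each time a vowel is nasalised next to a following nasal.
No change occurs in [fɪjɔ] because the vowel at the boundary is adjacent to an oral consonant, not a nasal (/ɪ/ next to /j/).

nasality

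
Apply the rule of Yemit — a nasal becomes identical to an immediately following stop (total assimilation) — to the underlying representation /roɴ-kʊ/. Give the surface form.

[rokkʊ]

/ɴ/ is the segment targeted by the rule; it sits immediately before /k/, so it assimilates completely and surfaces as [k].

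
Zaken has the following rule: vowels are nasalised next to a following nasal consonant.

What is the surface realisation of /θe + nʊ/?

The vowel /e/ is adjacent to the following nasal /n/, so it acquires [+nasal] and surfaces as [ẽ].

[θẽnʊ]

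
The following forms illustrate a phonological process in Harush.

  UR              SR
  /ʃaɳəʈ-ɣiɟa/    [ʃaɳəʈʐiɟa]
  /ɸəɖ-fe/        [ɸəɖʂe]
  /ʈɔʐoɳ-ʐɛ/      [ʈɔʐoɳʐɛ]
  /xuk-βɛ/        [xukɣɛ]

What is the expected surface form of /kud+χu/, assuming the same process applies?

The data show progressive place assimilation: /ɣ/ → [ʐ] after /ʈ/; /f/ → [ʂ] after /ɖ/; /β/ → [ɣ] after /k/. In each pair only place changes, matching the preceding consonant, while manner and voice stay constant.
Nothing changes in [ʈɔʐoɳʐɛ]: there the adjacent consonants already agree in place (/ʐ/ and /ɳ/ are both retroflex), so this form is consistent with the same rule.
/χ/ is a voiceless uvular fricative. The preceding trigger /d/ is alveolar, so /χ/ must become alveolar as well.
Changing only its place to alveolar gives [s] — the voiceless alveolar fricative.

[kudsu]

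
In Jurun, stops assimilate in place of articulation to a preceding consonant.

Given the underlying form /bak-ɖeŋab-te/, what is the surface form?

/ɖ/ is a voiced retroflex stop. The preceding trigger /k/ is velar, so /ɖ/ must become velar as well.
Changing only its place to velar gives [g] — the voiced velar stop.
The same rule applies at the second boundary: /t/ → [p] next to /b/.

[bakgeŋabpe]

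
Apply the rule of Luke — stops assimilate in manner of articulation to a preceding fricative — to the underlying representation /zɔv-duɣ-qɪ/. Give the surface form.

The rule targets /d/ (voiced alveolar stop), which sits after the trigger /v/ (fricative).
Changing only its manner to fricative gives [z] — the voiced alveolar fricative.
At the second juncture, /q/ likewise becomes [χ] adjacent to /ɣ/.

[zɔvzuɣχɪ]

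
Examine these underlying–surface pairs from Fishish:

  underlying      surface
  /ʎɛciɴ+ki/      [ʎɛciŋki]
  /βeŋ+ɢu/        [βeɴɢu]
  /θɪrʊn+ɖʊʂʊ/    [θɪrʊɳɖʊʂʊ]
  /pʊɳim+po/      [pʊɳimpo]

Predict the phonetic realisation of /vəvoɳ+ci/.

The data show regressive place assimilation: /ɴ/ → [ŋ] before /k/; /ŋ/ → [ɴ] before /ɢ/; /n/ → [ɳ] before /ɖ/. In each pair only place changes, matching the following consonant, while manner and voice stay constant.
Nothing changes in [pʊɳimpo]: there the adjacent consonants already agree in place (/m/ and /p/ are both bilabial), so this form is consistent with the same rule.
/ɳ/ is a voiced retroflex nasal. The following trigger /c/ is palatal, so /ɳ/ must become palatal as well.
The voiced palatal nasal is [ɲ], so /ɳ/ → [ɲ].

[vəvoɲci]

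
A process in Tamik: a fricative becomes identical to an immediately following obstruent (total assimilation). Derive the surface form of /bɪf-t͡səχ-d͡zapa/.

[bɪt͡st͡səd͡zd͡zapa]

/f/ is the segment targeted by the rule; it sits immediately before /t͡s/, so it assimilates completely and surfaces as [t͡s].
At the second juncture, /χ/ likewise becomes [d͡z] adjacent to /d͡z/.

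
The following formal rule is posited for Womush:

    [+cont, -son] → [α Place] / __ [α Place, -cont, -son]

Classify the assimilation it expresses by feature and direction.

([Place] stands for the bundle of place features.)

regressive place assimilation

The rule copies the place features (abbreviated [Place]) from the environment onto the target, so the assimilating feature is place.
The conditioning segment sits to the right of the focus bar, meaning the trigger follows the segment that changes — regressive assimilation.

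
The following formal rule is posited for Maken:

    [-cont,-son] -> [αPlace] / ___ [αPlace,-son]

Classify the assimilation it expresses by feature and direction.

regressive place assimilation

The rule copies the place features (abbreviated [Place]) from the environment onto the target, so the assimilating feature is place.
Since the environment is written after the underscore, the trigger follows the target; the direction is regressive.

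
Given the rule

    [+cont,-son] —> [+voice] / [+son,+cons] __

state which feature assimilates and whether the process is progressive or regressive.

The target ([+cont,-son], fricatives) acquires [+voice] next to a sonorant consonant ([+son,+cons]) — it takes on the voicing of its neighbour, so the feature that spreads is voicing.
The conditioning segment sits to the left of the focus bar, meaning the trigger precedes the segment that changes — progressive assimilation.

progressive voicing assimilation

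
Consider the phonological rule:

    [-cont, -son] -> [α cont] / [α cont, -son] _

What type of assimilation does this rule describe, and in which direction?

progressive manner assimilation

The shared variable α links the value of [cont] on the target to that of the neighbouring obstruent. [cont] distinguishes stops from fricatives — a manner-of-articulation feature — so this is manner assimilation.
The conditioning segment sits to the left of the focus bar, meaning the trigger precedes the segment that changes — progressive assimilation.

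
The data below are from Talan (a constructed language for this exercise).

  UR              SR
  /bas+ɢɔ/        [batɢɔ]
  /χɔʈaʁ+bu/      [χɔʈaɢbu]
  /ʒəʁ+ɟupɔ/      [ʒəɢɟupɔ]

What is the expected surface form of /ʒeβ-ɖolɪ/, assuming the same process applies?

[ʒebɖolɪ]

The data show regressive manner assimilation: /s/ → [t] before /ɢ/; /ʁ/ → [ɢ] before /b/; /ʁ/ → [ɢ] before /ɟ/. In each pair only manner changes, matching the following consonant, while place and voice stay constant.
/β/ is a voiced bilabial fricative. The following trigger /ɖ/ is a stop, so /β/ must become a stop as well.
A voiced bilabial stop is [b], so the surface segment is [b].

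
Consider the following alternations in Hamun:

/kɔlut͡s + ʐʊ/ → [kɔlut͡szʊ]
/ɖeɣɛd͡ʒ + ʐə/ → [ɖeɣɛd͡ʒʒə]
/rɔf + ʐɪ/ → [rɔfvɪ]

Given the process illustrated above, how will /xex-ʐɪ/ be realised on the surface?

The data show progressive place assimilation: /ʐ/ → [z] after /t͡s/; /ʐ/ → [ʒ] after /d͡ʒ/; /ʐ/ → [v] after /f/. In each pair only place changes, matching the preceding consonant, while manner and voice stay constant.
The rule targets /ʐ/ (voiced retroflex fricative), which sits after the trigger /x/ (velar).
A voiced velar fricative is [ɣ], so the surface segment is [ɣ].

[xexɣɪ]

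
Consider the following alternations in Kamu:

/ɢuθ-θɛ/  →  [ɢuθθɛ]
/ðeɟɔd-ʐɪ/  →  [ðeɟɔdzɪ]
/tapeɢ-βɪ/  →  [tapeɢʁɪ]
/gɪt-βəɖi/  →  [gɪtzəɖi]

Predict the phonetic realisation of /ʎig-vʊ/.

The data show progressive place assimilation: /ʐ/ → [z] after /d/; /β/ → [ʁ] after /ɢ/; /β/ → [z] after /t/. In each pair only place changes, matching the preceding consonant, while manner and voice stay constant.
No alternation appears in [ɢuθθɛ]: there the adjacent consonants already agree in place (/θ/ and /θ/ are both dental), so this form is consistent with the same rule.
/v/ is a voiced labiodental fricative. The preceding trigger /g/ is velar, so /v/ must become velar as well.
The voiced velar fricative is [ɣ], so /v/ → [ɣ].

[ʎigɣʊ]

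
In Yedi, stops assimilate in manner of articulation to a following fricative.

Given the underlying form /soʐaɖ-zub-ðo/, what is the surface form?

/ɖ/ is a voiced retroflex stop. The following trigger /z/ is a fricative, so /ɖ/ must become a fricative as well.
Changing only its manner to fricative gives [ʐ] — the voiced retroflex fricative.
At the second juncture, /b/ likewise becomes [β] adjacent to /ð/.

[soʐaʐzuβðo]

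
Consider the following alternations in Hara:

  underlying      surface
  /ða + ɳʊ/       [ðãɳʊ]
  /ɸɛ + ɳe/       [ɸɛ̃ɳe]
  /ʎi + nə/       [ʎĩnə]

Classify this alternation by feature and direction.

regressive nasality assimilation (vowel nasalisation)

The vowel /a/ surfaces as nasalised [ã] next to the following nasal /ɳ/ — it has acquired the [+nasal] feature of its neighbour.
Likewise in the remaining data: /ɛ/ → [ɛ̃] before /ɳ/; /i/ → [ĩ] before /n/ — each time a vowel is nasalised next to a following nasal.
Because the conditioning nasal is to the right of the vowel that changes, the process is regressive (anticipatory).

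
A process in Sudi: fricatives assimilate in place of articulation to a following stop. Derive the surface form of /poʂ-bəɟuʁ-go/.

[poɸbəɟuɣgo]

/ʂ/ is a voiceless retroflex fricative. The following trigger /b/ is bilabial, so /ʂ/ must become bilabial as well.
Changing only its place to bilabial gives [ɸ] — the voiceless bilabial fricative.
The same rule applies at the second boundary: /ʁ/ → [ɣ] next to /g/.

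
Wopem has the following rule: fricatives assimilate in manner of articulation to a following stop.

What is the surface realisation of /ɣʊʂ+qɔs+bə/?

[ɣʊʈqɔtbə]

The rule targets /ʂ/ (voiceless retroflex fricative), which sits before the trigger /q/ (stop).
Changing only its manner to stop gives [ʈ] — the voiceless retroflex stop.
At the second juncture, /s/ likewise becomes [t] adjacent to /b/.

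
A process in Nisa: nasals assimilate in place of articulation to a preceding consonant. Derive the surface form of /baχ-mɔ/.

[baχɴɔ]

The rule targets /m/ (voiced bilabial nasal), which sits after the trigger /χ/ (uvular).
The voiced uvular nasal is [ɴ], so /m/ → [ɴ].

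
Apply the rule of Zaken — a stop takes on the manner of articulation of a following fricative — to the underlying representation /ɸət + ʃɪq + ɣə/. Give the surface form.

/t/ is a voiceless alveolar stop. The following trigger /ʃ/ is a fricative, so /t/ must become a fricative as well.
The voiceless alveolar fricative is [s], so /t/ → [s].
At the second juncture, /q/ likewise becomes [χ] adjacent to /ɣ/.

[ɸəsʃɪχɣə]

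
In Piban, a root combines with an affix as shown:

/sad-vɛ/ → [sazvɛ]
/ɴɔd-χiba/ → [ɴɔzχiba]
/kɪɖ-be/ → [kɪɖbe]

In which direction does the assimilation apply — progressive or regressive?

regressive

The segment that alternates is /d/, which surfaces as [z] when adjacent to /v/.
/d/ is a stop while /v/ is a fricative; the output [z] is a fricative, matching the trigger — so the feature that spreads is manner.
The same holds elsewhere in the data: /d/ → [z] before /χ/ (stop → fricative, matching a fricative) — only manner changes, and always toward the following segment.
No alternation appears in [kɪɖbe]: there the adjacent consonants already agree in manner (/ɖ/ and /b/ are both stops), so this form is consistent with the same rule.
Since the segment that changes precedes the conditioning segment, the assimilation is regressive.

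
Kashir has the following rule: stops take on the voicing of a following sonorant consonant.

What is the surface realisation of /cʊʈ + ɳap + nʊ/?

[cʊɖɳabnʊ]

The rule targets /ʈ/ (voiceless retroflex stop), which sits before the trigger /ɳ/ (voiced).
The voiced retroflex stop is [ɖ], so /ʈ/ → [ɖ].
The same rule applies at the second boundary: /p/ → [b] next to /n/.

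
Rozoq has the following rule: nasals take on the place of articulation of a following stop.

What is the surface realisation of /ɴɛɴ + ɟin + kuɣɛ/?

[ɴɛɲɟiŋkuɣɛ]

/ɴ/ is a voiced uvular nasal. The following trigger /ɟ/ is palatal, so /ɴ/ must become palatal as well.
Changing only its place to palatal gives [ɲ] — the voiced palatal nasal.
The same rule applies at the second boundary: /n/ → [ŋ] next to /k/.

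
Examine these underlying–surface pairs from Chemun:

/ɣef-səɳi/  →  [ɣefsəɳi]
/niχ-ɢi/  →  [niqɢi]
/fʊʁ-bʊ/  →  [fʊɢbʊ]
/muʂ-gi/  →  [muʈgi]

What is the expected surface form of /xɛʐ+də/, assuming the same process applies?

The data show regressive manner assimilation: /χ/ → [q] before /ɢ/; /ʁ/ → [ɢ] before /b/; /ʂ/ → [ʈ] before /g/. In each pair only manner changes, matching the following consonant, while place and voice stay constant.
No alternation appears in [ɣefsəɳi]: there the adjacent consonants already agree in manner (/f/ and /s/ are both fricatives), so this form is consistent with the same rule.
The rule targets /ʐ/ (voiced retroflex fricative), which sits before the trigger /d/ (stop).
A voiced retroflex stop is [ɖ], so the surface segment is [ɖ].

[xɛɖdə]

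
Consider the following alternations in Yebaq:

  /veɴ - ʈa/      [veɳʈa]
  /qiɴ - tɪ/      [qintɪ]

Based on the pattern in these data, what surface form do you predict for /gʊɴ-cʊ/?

The data show regressive place assimilation: /ɴ/ → [ɳ] before /ʈ/; /ɴ/ → [n] before /t/. In each pair only place changes, matching the following consonant, while manner and voice stay constant.
The rule targets /ɴ/ (voiced uvular nasal), which sits before the trigger /c/ (palatal).
The voiced palatal nasal is [ɲ], so /ɴ/ → [ɲ].

[gʊɲcʊ]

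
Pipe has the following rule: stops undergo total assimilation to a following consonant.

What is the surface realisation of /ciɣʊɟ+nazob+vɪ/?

/ɟ/ is the segment targeted by the rule; it sits immediately before /n/, so it assimilates completely and surfaces as [n].
The same rule applies at the second boundary: /b/ → [v] next to /v/.

[ciɣʊnnazovvɪ]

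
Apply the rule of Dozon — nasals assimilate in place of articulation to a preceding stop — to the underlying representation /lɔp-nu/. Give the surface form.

/n/ is a voiced alveolar nasal. The preceding trigger /p/ is bilabial, so /n/ must become bilabial as well.
A voiced bilabial nasal is [m], so the surface segment is [m].

[lɔpmu]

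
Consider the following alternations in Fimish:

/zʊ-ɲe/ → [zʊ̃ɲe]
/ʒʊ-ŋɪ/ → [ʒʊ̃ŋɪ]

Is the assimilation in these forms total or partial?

The vowel /ʊ/ surfaces as nasalised [ʊ̃] next to the following nasal /ɲ/ — it has acquired the [+nasal] feature of its neighbour.
The other form shows the same pattern: /ʊ/ → [ʊ̃] before /ŋ/ — each time a vowel is nasalised next to a following nasal.

partial assimilation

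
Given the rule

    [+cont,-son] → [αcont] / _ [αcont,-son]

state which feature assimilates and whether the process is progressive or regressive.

regressive manner assimilation

The rule copies [cont] (continuancy) from the environment onto the target fricatives; since [±cont] encodes the stop/fricative manner contrast, the assimilating dimension is manner.
Since the environment is written after the underscore, the trigger follows the target; the direction is regressive.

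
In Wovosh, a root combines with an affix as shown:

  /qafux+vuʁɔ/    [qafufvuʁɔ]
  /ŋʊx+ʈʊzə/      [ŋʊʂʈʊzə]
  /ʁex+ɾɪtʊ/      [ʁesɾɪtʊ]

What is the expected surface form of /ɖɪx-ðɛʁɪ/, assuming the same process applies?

The data show regressive place assimilation: /x/ → [f] before /v/; /x/ → [ʂ] before /ʈ/; /x/ → [s] before /ɾ/. In each pair only place changes, matching the following consonant, while manner and voice stay constant.
The rule targets /x/ (voiceless velar fricative), which sits before the trigger /ð/ (dental).
The voiceless dental fricative is [θ], so /x/ → [θ].

[ɖɪθðɛʁɪ]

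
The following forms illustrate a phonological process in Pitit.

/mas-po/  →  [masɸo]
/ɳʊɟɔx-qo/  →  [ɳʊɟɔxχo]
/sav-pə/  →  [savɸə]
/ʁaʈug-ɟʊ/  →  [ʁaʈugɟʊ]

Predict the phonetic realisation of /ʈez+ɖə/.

[ʈezʐə]

The data show progressive manner assimilation: /p/ → [ɸ] after /s/; /q/ → [χ] after /x/; /p/ → [ɸ] after /v/. In each pair only manner changes, matching the preceding consonant, while place and voice stay constant.
No alternation appears in [ʁaʈugɟʊ]: there the adjacent consonants already agree in manner (/ɟ/ and /g/ are both stops), so this form is consistent with the same rule.
The rule targets /ɖ/ (voiced retroflex stop), which sits after the trigger /z/ (fricative).
The voiced retroflex fricative is [ʐ], so /ɖ/ → [ʐ].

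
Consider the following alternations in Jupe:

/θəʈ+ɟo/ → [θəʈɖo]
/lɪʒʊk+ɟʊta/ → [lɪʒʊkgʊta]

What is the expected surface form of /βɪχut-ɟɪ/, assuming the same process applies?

[βɪχutdɪ]

The data show progressive place assimilation: /ɟ/ → [ɖ] after /ʈ/; /ɟ/ → [g] after /k/. In each pair only place changes, matching the preceding consonant, while manner and voice stay constant.
The rule targets /ɟ/ (voiced palatal stop), which sits after the trigger /t/ (alveolar).
A voiced alveolar stop is [d], so the surface segment is [d].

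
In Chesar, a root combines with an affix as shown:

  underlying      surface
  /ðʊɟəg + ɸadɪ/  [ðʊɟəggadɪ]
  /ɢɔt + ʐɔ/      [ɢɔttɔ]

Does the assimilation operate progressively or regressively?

progressive

The segment that alternates is /ɸ/, which surfaces as [g] when adjacent to /g/.
The output [g] is identical to the trigger /g/ — every feature (place, manner, voicing) has been copied — so this is total assimilation.
The remaining alternation confirms this: /ʐ/ → [t] after /t/ — in each case the output is a copy of the preceding consonant.
Since the segment that changes follows the conditioning segment, the assimilation is progressive.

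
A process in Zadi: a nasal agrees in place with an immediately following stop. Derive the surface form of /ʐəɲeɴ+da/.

The rule targets /ɴ/ (voiced uvular nasal), which sits before the trigger /d/ (alveolar).
The voiced alveolar nasal is [n], so /ɴ/ → [n].

[ʐəɲenda]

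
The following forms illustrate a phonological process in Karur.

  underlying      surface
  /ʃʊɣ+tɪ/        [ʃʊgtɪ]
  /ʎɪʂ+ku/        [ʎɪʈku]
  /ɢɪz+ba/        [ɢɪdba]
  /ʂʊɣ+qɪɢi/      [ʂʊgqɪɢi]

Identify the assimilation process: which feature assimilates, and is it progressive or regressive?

The segment that alternates is /ɣ/, which surfaces as [g] when adjacent to /t/.
The change fricative → stop matches the manner of the following /t/, identifying this as manner assimilation.
Place and voice are unchanged, so the assimilation is partial, not total.
Checking the remaining alternations: /ʂ/ → [ʈ] before /k/ (fricative → stop, matching a stop); /z/ → [d] before /b/ (fricative → stop, matching a stop); /ɣ/ → [g] before /q/ (fricative → stop, matching a stop) — only manner changes, and always toward the following segment.
The trigger is the following segment, so the direction is regressive (anticipatory).

regressive manner assimilation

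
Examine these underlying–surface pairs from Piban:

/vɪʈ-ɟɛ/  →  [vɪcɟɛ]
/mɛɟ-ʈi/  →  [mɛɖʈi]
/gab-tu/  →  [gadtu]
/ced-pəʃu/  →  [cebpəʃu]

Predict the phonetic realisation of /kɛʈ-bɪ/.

The data show regressive place assimilation: /ʈ/ → [c] before /ɟ/; /ɟ/ → [ɖ] before /ʈ/; /b/ → [d] before /t/; /d/ → [b] before /p/. In each pair only place changes, matching the following consonant, while manner and voice stay constant.
/ʈ/ is a voiceless retroflex stop. The following trigger /b/ is bilabial, so /ʈ/ must become bilabial as well.
The voiceless bilabial stop is [p], so /ʈ/ → [p].

[kɛpbɪ]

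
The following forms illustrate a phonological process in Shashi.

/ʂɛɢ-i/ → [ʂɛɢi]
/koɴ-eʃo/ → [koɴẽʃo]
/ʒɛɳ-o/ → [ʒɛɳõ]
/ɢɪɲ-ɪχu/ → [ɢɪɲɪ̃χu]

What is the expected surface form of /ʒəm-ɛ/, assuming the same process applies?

[ʒəmɛ̃]

The data show progressive nasality assimilation (vowel nasalisation): /e/ → [ẽ] after /ɴ/; /o/ → [õ] after /ɳ/; /ɪ/ → [ɪ̃] after /ɲ/ — a vowel is nasalised by an immediately preceding nasal consonant.
No change occurs in [ʂɛɢi] because the vowel at the boundary is adjacent to an oral consonant, not a nasal (/i/ next to /ɢ/).
/ɛ/ sits next to the nasal /m/ and is therefore nasalised to [ɛ̃].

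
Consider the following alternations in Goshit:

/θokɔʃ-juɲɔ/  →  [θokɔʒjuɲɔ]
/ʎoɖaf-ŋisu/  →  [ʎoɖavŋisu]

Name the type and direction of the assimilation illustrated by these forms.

Comparing underlying and surface forms, /ʃ/ → [ʒ] is the alternation; the neighbouring /j/ is constant.
The change voiceless → voiced matches the voicing of the following /j/, identifying this as voicing assimilation.
Place and manner are unchanged, so the assimilation is partial, not total.
The other alternating form patterns the same way: /f/ → [v] before /ŋ/ (voiceless → voiced, matching voiced) — only voicing changes, and always toward the following segment.
Since the segment that changes precedes the conditioning segment, the assimilation is regressive.

regressive voicing assimilation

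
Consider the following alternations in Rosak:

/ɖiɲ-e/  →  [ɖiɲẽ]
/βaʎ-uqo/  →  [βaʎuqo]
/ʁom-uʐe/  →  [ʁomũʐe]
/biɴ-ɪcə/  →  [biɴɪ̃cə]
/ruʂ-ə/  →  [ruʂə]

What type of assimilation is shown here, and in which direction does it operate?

The vowel /e/ surfaces as nasalised [ẽ] next to the preceding nasal /ɲ/ — it has acquired the [+nasal] feature of its neighbour.
Likewise in the remaining data: /u/ → [ũ] after /m/; /ɪ/ → [ɪ̃] after /ɴ/ — each time a vowel is nasalised next to a preceding nasal.
No change occurs in [βaʎuqo], [ruʂə] because the vowel at the boundary is adjacent to an oral consonant, not a nasal (/u/ next to /ʎ/; /ə/ next to /ʂ/).
Because the conditioning nasal is to the left of the vowel that changes, the process is progressive (perseverative).

progressive nasality assimilation (vowel nasalisation)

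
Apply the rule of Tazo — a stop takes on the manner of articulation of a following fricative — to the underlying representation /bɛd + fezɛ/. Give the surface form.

The rule targets /d/ (voiced alveolar stop), which sits before the trigger /f/ (fricative).
Changing only its manner to fricative gives [z] — the voiced alveolar fricative.

[bɛzfezɛ]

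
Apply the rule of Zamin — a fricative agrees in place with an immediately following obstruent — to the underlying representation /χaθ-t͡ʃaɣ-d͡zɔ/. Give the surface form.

[χaʃt͡ʃazd͡zɔ]

/θ/ is a voiceless dental fricative. The following trigger /t͡ʃ/ is postalveolar, so /θ/ must become postalveolar as well.
Changing only its place to postalveolar gives [ʃ] — the voiceless postalveolar fricative.
At the second juncture, /ɣ/ likewise becomes [z] adjacent to /d͡z/.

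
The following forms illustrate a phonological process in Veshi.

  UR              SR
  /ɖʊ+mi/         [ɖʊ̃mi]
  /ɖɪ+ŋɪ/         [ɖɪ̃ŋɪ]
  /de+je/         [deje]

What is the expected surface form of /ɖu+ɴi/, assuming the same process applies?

The data show regressive nasality assimilation (vowel nasalisation): /ʊ/ → [ʊ̃] before /m/; /ɪ/ → [ɪ̃] before /ŋ/ — a vowel is nasalised by an immediately following nasal consonant.
No change occurs in [deje] because the vowel at the boundary is adjacent to an oral consonant, not a nasal (/e/ next to /j/).
/u/ sits next to the nasal /ɴ/ and is therefore nasalised to [ũ].

[ɖũɴi]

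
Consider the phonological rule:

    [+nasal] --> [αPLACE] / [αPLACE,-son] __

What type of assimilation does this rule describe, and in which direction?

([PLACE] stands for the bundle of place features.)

The rule copies the place features (abbreviated [PLACE]) from the environment onto the target, so the assimilating feature is place.
Since the environment is written before the underscore, the trigger precedes the target; the direction is progressive.

progressive place assimilation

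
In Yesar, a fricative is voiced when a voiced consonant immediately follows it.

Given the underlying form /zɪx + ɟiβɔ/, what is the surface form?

/x/ is a voiceless velar fricative. The following trigger /ɟ/ is voiced, so /x/ must become voiced as well.
The voiced velar fricative is [ɣ], so /x/ → [ɣ].

[zɪɣɟiβɔ]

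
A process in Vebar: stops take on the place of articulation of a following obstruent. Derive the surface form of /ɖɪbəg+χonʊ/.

[ɖɪbəɢχonʊ]

/g/ is a voiced velar stop. The following trigger /χ/ is uvular, so /g/ must become uvular as well.
Changing only its place to uvular gives [ɢ] — the voiced uvular stop.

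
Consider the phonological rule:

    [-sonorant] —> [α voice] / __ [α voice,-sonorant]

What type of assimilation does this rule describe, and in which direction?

regressive voicing assimilation

The rule copies [voice] from the environment onto the target, so the assimilating feature is voicing.
The conditioning segment sits to the right of the focus bar, meaning the trigger follows the segment that changes — regressive assimilation.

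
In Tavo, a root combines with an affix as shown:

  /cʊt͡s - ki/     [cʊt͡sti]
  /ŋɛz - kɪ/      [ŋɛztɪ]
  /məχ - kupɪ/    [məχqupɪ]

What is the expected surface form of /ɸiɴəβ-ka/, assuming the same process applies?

The data show progressive place assimilation: /k/ → [t] after /t͡s/; /k/ → [t] after /z/; /k/ → [q] after /χ/. In each pair only place changes, matching the preceding consonant, while manner and voice stay constant.
/k/ is a voiceless velar stop. The preceding trigger /β/ is bilabial, so /k/ must become bilabial as well.
A voiceless bilabial stop is [p], so the surface segment is [p].

[ɸiɴəβpa]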